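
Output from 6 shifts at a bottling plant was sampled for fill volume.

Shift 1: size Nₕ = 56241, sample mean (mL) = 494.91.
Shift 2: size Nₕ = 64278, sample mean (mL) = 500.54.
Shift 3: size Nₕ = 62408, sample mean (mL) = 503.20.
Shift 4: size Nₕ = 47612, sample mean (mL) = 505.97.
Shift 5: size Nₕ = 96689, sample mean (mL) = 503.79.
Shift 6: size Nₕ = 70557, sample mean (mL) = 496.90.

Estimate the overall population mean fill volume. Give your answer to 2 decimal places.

N = 397785; weights Wₕ = Nₕ/N = (0.1414, 0.1616, 0.1569, 0.1197, 0.2431, 0.1774).
x̄_st = Σ Wₕ·x̄ₕ = 0.1414·494.91 + 0.1616·500.54 + 0.1569·503.20 + 0.1197·505.97 + 0.2431·503.79 + 0.1774·496.90 ≈ 500.9556...
→ 500.96.

500.96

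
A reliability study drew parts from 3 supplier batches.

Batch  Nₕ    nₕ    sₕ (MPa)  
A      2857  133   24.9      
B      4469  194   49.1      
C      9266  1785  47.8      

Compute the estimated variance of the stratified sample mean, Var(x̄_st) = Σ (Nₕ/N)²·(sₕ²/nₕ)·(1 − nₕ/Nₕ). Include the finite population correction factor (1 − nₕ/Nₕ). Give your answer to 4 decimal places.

N = 16592; Wₕ = Nₕ/N.
batch A: (2857/16592)²·24.9²/133·(1 − 133/2857) = 0.1317853
batch B: (4469/16592)²·49.1²/194·(1 − 194/4469) = 0.8624030
batch C: (9266/16592)²·47.8²/1785·(1 − 1785/9266) = 0.3223087
Sum = 1.3164970 → 1.3165.

1.3165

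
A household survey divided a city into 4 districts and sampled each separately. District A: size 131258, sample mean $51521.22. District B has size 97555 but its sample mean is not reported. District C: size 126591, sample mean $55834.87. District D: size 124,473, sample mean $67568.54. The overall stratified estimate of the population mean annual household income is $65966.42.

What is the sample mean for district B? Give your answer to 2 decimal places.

N = 131258 + 97555 + 126591 + 124473 = 479877.
Overall total = μ·N = 65966.42·479877 = 31655767730.34.
Subtract the known strata: 131258·51521.22 + 126591·55834.87 + 124473·67568.54 = 22241223202.35.
Remaining total for district B: 31655767730.34 − 22241223202.35 = 9414544527.99.
Divide by its size: 9414544527.99 / 97555 = 96504.9923... → 96504.99.

96504.99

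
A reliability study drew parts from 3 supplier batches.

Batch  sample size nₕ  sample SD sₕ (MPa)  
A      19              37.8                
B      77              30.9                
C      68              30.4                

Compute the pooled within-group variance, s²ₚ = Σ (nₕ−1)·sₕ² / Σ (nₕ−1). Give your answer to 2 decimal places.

Degrees of freedom: 18 + 76 + 67 = 161.
Σ(nₕ−1)sₕ² = 18·1428.84 + 76·954.81 + 67·924.16 = 160203.4.
s²ₚ = 160203.4 / 161 = 995.0522... → 995.05.

995.05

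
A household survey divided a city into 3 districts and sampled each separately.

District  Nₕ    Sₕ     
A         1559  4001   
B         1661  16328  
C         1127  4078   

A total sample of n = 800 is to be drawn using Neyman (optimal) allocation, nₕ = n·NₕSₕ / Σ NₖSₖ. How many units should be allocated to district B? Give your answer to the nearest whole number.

572

A: NₕSₕ = 1559·4001 = 6237559
B: NₕSₕ = 1661·16328 = 27120808
C: NₕSₕ = 1127·4078 = 4595906
Σ NₕSₕ = 37954273.
n_B = 800·27120808/37954273 = 571.652... → 572.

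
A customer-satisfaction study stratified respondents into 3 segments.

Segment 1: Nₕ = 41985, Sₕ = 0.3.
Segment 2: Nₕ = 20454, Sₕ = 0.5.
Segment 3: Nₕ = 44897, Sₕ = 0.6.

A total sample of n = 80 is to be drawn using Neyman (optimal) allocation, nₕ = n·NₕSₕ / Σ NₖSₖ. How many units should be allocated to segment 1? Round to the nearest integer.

20

Σ NₕSₕ = 41985·0.3 + 20454·0.5 + 44897·0.6 = 49760.7.
Share for 1: 12595.5/49760.7 = 0.25312.
n_1 = 80 × 0.25312 = 20.250... → 20.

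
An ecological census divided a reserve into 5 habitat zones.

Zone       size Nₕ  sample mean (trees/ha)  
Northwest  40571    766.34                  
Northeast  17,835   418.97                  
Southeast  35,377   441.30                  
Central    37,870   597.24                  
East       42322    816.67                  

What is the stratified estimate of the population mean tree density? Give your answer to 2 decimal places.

x̄_st = (Σ Nₕx̄ₕ) / (Σ Nₕ) = (40571·766.34 + 17835·418.97 + 35377·441.30 + 37870·597.24 + 42322·816.67) / 173975
= 111355966.73 / 173975 = 640.0688... → 640.07.

640.07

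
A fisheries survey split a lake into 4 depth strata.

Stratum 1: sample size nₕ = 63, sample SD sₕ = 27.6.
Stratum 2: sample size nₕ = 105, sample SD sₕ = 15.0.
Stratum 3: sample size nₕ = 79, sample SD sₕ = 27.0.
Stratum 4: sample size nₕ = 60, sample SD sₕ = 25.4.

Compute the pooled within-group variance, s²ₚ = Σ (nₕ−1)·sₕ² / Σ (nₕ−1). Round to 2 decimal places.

546.39

Degrees of freedom: 62 + 104 + 78 + 59 = 303.
Σ(nₕ−1)sₕ² = 62·761.76 + 104·225 + 78·729 + 59·645.16 = 165555.56.
s²ₚ = 165555.56 / 303 = 546.3880... → 546.39.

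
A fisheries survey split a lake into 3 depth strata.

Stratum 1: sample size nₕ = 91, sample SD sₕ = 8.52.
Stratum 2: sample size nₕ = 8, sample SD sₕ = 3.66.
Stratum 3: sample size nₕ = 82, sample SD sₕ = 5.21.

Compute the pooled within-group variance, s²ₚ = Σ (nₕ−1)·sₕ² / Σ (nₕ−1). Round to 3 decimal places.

1: (91−1)·8.52² = 90·72.5904 = 6533.136
2: (8−1)·3.66² = 7·13.3956 = 93.7692
3: (82−1)·5.21² = 81·27.1441 = 2198.6721
Numerator = 8825.5773; denominator = Σ(nₕ−1) = 178.
s²ₚ = 8825.5773/178 = 49.58189... → 49.582.

49.582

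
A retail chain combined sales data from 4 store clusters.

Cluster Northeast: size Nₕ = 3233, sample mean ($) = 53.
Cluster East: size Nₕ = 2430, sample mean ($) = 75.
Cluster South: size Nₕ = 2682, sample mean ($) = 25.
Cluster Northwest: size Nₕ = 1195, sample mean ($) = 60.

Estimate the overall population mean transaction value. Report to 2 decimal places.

51.61

x̄_st = (Σ Nₕx̄ₕ) / (Σ Nₕ) = (3233·53 + 2430·75 + 2682·25 + 1195·60) / 9540
= 492349 / 9540 = 51.6089... → 51.61.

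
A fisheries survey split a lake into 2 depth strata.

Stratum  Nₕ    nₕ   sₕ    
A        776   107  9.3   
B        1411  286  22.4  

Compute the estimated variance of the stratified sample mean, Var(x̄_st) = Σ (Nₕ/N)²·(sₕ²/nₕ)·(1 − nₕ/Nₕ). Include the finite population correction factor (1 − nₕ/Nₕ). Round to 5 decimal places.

N = 2187; Wₕ = Nₕ/N.
stratum A: (776/2187)²·9.3²/107·(1 − 107/776) = 0.08773490
stratum B: (1411/2187)²·22.4²/286·(1 − 286/1411) = 0.58225332
Sum = 0.66998822 → 0.66999.

0.66999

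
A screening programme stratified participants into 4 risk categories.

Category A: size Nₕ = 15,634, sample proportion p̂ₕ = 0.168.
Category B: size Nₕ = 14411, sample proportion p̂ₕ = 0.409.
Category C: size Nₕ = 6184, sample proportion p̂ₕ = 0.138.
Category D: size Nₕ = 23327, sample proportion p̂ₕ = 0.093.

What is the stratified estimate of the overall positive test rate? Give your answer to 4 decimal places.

0.1938

N = 15634 + 14411 + 6184 + 23327 = 59556.
Overall proportion = Σ (Nₕ/N)·p̂ₕ.
Σ Nₕp̂ₕ = 2626.512 + 5894.099 + 853.392 + 2169.411 = 11543.414.
11543.414 / 59556 = 0.193825... → 0.1938.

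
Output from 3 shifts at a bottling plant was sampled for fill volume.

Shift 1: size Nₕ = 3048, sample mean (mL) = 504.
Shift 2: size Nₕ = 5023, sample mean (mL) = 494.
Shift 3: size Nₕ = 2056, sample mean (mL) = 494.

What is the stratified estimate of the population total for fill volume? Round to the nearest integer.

5033218

Population total = Σ Nₕ·x̄ₕ (each stratum's size times its mean).
3048·504 + 5023·494 + 2056·494 = 1536192 + 2481362 + 1015664 = 5033218.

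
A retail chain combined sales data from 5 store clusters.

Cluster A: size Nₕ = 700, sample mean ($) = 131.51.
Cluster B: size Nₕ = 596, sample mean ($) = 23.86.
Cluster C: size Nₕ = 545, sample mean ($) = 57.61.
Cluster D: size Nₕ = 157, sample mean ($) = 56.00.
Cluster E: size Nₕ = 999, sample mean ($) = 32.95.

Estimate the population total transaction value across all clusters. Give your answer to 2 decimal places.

Estimate total by summing Nₕ·x̄ₕ over strata.
700·131.51 + 596·23.86 + 545·57.61 + 157·56.00 + 999·32.95 = 92057 + 14220.56 + 31397.45 + 8792 + 32917.05 = 179384.06.

179384.06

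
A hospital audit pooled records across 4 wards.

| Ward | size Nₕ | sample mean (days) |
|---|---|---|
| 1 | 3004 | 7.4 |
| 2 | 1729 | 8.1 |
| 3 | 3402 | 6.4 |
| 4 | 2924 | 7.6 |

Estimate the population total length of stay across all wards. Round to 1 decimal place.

1: 3004·7.4 = 22229.6
2: 1729·8.1 = 14004.9
3: 3402·6.4 = 21772.8
4: 2924·7.6 = 22222.4
τ̂ = Σ Nₕx̄ₕ = 80229.7.

80229.7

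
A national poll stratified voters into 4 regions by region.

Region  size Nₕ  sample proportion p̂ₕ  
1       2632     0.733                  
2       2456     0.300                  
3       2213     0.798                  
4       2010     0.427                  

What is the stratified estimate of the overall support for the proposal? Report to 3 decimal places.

0.568

N = 2632 + 2456 + 2213 + 2010 = 9311.
Overall proportion = Σ (Nₕ/N)·p̂ₕ.
Σ Nₕp̂ₕ = 1929.256 + 736.8 + 1765.974 + 858.27 = 5290.3.
5290.3 / 9311 = 0.56818... → 0.568.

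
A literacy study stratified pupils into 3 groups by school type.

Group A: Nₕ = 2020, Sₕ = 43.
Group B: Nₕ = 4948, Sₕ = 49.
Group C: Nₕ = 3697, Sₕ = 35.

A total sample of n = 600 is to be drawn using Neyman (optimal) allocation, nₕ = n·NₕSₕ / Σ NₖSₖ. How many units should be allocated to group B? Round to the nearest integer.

317

A: NₕSₕ = 2020·43 = 86860
B: NₕSₕ = 4948·49 = 242452
C: NₕSₕ = 3697·35 = 129395
Σ NₕSₕ = 458707.
n_B = 600·242452/458707 = 317.133... → 317.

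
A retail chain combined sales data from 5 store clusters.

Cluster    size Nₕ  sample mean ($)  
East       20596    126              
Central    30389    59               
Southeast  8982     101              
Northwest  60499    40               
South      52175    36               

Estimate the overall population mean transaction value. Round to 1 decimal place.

x̄_st = (Σ Nₕx̄ₕ) / (Σ Nₕ) = (20596·126 + 30389·59 + 8982·101 + 60499·40 + 52175·36) / 172641
= 9593489 / 172641 = 55.569... → 55.6.

55.6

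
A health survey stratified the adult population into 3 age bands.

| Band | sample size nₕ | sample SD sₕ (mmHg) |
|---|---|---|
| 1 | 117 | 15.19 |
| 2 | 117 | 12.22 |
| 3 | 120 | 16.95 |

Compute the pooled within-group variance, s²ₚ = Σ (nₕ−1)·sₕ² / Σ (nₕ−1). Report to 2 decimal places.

1: (117−1)·15.19² = 116·230.7361 = 26765.3876
2: (117−1)·12.22² = 116·149.3284 = 17322.0944
3: (120−1)·16.95² = 119·287.3025 = 34188.9975
Numerator = 78276.4795; denominator = Σ(nₕ−1) = 351.
s²ₚ = 78276.4795/351 = 223.0099... → 223.01.

223.01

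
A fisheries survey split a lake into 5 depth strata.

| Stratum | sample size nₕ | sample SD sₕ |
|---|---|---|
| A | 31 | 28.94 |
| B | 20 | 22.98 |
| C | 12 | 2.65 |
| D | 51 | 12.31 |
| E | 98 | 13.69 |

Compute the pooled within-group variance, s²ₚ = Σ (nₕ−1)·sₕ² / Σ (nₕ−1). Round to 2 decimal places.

A: (31−1)·28.94² = 30·837.5236 = 25125.708
B: (20−1)·22.98² = 19·528.0804 = 10033.5276
C: (12−1)·2.65² = 11·7.0225 = 77.2475
D: (51−1)·12.31² = 50·151.5361 = 7576.805
E: (98−1)·13.69² = 97·187.4161 = 18179.3617
Numerator = 60992.6498; denominator = Σ(nₕ−1) = 207.
s²ₚ = 60992.6498/207 = 294.6505... → 294.65.

294.65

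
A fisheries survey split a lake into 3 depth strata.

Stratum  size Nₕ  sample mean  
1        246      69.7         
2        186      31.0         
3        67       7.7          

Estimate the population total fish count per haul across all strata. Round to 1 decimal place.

Population total = Σ Nₕ·x̄ₕ (each stratum's size times its mean).
246·69.7 + 186·31.0 + 67·7.7 = 17146.2 + 5766 + 515.9 = 23428.1.

23428.1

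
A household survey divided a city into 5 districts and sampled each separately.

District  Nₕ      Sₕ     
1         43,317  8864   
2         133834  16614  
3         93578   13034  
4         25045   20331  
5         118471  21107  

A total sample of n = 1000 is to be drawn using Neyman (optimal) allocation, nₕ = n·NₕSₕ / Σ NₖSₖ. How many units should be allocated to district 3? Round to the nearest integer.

178

Σ NₕSₕ = 43317·8864 + 133834·16614 + 93578·13034 + 25045·20331 + 118471·21107 = 6836932908.
Share for 3: 1219695652/6836932908 = 0.17840.
n_3 = 1000 × 0.17840 = 178.398... → 178.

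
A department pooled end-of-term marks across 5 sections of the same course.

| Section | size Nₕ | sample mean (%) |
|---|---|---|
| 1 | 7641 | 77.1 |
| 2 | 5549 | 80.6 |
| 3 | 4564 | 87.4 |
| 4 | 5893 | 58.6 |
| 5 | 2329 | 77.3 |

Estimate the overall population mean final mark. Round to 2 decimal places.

x̄_st = (Σ Nₕx̄ₕ) / (Σ Nₕ) = (7641·77.1 + 5549·80.6 + 4564·87.4 + 5893·58.6 + 2329·77.3) / 25976
= 1960625.6 / 25976 = 75.4783... → 75.48.

75.48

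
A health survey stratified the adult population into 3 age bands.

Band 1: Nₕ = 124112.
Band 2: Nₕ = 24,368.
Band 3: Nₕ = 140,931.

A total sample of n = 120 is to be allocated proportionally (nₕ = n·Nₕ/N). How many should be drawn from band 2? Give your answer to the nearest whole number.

10

Share of band 2 = 24368/289411 = 0.08420.
Allocate 120 × 0.08420 = 10.104... → 10.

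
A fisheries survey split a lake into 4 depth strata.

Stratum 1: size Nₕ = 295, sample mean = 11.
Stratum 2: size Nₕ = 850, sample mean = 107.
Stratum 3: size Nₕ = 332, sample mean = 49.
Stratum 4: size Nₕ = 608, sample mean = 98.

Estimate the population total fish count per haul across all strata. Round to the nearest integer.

170047

Estimate total by summing Nₕ·x̄ₕ over strata.
295·11 + 850·107 + 332·49 + 608·98 = 3245 + 90950 + 16268 + 59584 = 170047.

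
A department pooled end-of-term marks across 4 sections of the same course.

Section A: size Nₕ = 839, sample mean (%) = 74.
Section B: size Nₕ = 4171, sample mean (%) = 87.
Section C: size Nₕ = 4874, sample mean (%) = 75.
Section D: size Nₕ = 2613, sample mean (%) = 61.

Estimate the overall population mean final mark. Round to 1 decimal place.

76.0

N = 839 + 4171 + 4874 + 2613 = 12497.
Overall mean = Σ (Nₕ/N)·x̄ₕ — weight by population share, not a simple average.
Σ Nₕx̄ₕ = 839·74 + 4171·87 + 4874·75 + 2613·61 = 62086 + 362877 + 365550 + 159393 = 949906.
Divide by N: 949906 / 12497 = 76.011... → 76.0.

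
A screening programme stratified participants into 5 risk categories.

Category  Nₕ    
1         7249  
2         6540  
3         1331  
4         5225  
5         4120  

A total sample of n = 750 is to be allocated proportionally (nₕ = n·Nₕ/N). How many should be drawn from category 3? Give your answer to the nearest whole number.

Share of category 3 = 1331/24465 = 0.05440.
Allocate 750 × 0.05440 = 40.803... → 41.

41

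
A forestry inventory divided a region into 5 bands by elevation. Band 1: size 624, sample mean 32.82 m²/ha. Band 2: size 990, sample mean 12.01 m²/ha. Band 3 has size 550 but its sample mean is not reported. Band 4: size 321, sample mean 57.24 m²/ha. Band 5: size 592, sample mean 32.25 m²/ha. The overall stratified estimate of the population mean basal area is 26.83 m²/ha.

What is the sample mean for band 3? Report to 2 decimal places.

23.13

N = 624 + 990 + 550 + 321 + 592 = 3077.
Overall total = μ·N = 26.83·3077 = 82555.91.
Subtract the known strata: 624·32.82 + 990·12.01 + 321·57.24 + 592·32.25 = 69835.62.
Remaining total for band 3: 82555.91 − 69835.62 = 12720.29.
Divide by its size: 12720.29 / 550 = 23.1278 → 23.13.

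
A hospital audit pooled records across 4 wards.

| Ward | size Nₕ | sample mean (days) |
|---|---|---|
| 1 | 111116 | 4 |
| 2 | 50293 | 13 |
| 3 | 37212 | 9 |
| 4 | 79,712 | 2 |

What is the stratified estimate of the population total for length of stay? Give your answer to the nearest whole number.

Estimate total by summing Nₕ·x̄ₕ over strata.
111116·4 + 50293·13 + 37212·9 + 79712·2 = 444464 + 653809 + 334908 + 159424 = 1592605.

1592605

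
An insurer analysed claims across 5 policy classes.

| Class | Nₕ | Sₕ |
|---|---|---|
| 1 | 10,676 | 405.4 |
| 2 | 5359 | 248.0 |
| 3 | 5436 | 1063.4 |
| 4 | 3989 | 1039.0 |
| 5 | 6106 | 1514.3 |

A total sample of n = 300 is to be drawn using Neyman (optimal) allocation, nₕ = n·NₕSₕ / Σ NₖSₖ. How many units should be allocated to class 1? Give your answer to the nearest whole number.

Σ NₕSₕ = 10676·405.4 + 5359·248.0 + 5436·1063.4 + 3989·1039.0 + 6106·1514.3 = 24828611.6.
Share for 1: 4328050.4/24828611.6 = 0.17432.
n_1 = 300 × 0.17432 = 52.295... → 52.

52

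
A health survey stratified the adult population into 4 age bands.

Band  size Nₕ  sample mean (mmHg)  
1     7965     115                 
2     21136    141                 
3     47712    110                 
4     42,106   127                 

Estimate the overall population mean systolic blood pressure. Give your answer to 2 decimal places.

121.86

N = 118919; weights Wₕ = Nₕ/N = (0.0670, 0.1777, 0.4012, 0.3541).
x̄_st = Σ Wₕ·x̄ₕ = 0.0670·115 + 0.1777·141 + 0.4012·110 + 0.3541·127 ≈ 121.8639...
→ 121.86.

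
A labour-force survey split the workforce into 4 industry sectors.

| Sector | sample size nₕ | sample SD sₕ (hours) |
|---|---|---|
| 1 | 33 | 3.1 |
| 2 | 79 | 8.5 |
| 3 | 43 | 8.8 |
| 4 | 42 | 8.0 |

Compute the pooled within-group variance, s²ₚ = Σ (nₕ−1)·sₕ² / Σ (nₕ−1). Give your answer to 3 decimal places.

Degrees of freedom: 32 + 78 + 42 + 41 = 193.
Σ(nₕ−1)sₕ² = 32·9.61 + 78·72.25 + 42·77.44 + 41·64 = 11819.5.
s²ₚ = 11819.5 / 193 = 61.24093... → 61.241.

61.241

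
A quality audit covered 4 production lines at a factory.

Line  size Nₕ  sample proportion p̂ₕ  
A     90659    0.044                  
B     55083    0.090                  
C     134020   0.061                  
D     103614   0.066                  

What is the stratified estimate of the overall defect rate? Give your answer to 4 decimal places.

0.0625

Wₕ = Nₕ/N with N = 383376: 0.2365, 0.1437, 0.3496, 0.2703.
p̂_st = 0.2365·0.044 + 0.1437·0.090 + 0.3496·0.061 + 0.2703·0.066 ≈ 0.062498... → 0.0625.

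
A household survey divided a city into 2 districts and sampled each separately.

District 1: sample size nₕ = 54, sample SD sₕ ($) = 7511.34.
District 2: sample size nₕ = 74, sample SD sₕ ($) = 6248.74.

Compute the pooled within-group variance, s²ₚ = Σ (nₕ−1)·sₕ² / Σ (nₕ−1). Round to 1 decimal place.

Degrees of freedom: 53 + 73 = 126.
Σ(nₕ−1)sₕ² = 53·56420228.5956 + 73·39046751.5876 = 5840684981.4616.
s²ₚ = 5840684981.4616 / 126 = 46354642.710... → 46354642.7.

46354642.7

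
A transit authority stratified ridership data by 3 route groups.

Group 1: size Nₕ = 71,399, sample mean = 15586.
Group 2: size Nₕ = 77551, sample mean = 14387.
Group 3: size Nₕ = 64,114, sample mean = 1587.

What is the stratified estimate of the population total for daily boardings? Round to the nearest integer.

2330299969

Estimate total by summing Nₕ·x̄ₕ over strata.
71399·15586 + 77551·14387 + 64114·1587 = 1112824814 + 1115726237 + 101748918 = 2330299969.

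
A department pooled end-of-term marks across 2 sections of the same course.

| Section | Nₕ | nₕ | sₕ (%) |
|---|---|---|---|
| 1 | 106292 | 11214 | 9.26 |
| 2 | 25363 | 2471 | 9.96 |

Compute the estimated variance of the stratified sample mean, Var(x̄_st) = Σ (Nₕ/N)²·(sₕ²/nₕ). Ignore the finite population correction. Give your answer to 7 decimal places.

0.0064741

N = 131655. Term for each stratum: Wₕ²sₕ²/nₕ.
Var(x̄_st) = 0.0049841128 + 0.0014899526 = 0.0064740654 → 0.0064741.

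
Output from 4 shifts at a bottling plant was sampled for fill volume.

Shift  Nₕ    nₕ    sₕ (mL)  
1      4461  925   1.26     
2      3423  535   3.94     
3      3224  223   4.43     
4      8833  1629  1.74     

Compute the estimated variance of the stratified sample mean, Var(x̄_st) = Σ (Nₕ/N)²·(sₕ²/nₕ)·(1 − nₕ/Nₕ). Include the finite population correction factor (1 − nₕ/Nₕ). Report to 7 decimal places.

0.0032281

N = 19941. Term for each stratum: Wₕ²sₕ²/nₕ·(1−nₕ/Nₕ).
Var(x̄_st) = 0.0000680848 + 0.0007213547 + 0.0021412617 + 0.0002974168 = 0.0032281180 → 0.0032281.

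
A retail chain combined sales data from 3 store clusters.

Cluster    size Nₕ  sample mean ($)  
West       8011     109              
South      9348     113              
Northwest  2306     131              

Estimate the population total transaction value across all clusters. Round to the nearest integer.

2231609

Estimate total by summing Nₕ·x̄ₕ over strata.
8011·109 + 9348·113 + 2306·131 = 873199 + 1056324 + 302086 = 2231609.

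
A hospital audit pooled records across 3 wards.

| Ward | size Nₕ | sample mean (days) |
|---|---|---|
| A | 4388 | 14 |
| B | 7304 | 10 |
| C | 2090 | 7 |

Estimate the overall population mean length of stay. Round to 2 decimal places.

10.82

N = 4388 + 7304 + 2090 = 13782.
Overall mean = Σ (Nₕ/N)·x̄ₕ — weight by population share, not a simple average.
Σ Nₕx̄ₕ = 4388·14 + 7304·10 + 2090·7 = 61432 + 73040 + 14630 = 149102.
Divide by N: 149102 / 13782 = 10.8186... → 10.82.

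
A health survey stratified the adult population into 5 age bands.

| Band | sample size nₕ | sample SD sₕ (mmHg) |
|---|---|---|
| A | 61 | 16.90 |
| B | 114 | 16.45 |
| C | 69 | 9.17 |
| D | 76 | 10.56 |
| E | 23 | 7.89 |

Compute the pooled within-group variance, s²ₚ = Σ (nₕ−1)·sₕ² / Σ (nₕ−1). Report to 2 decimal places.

186.88

Degrees of freedom: 60 + 113 + 68 + 75 + 22 = 338.
Σ(nₕ−1)sₕ² = 60·285.61 + 113·270.6025 + 68·84.0889 + 75·111.5136 + 22·62.2521 = 63165.7939.
s²ₚ = 63165.7939 / 338 = 186.8810... → 186.88.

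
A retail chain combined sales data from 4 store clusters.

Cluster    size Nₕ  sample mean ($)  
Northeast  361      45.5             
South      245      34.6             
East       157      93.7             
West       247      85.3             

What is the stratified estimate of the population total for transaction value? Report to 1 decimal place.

60682.5

Northeast: 361·45.5 = 16425.5
South: 245·34.6 = 8477
East: 157·93.7 = 14710.9
West: 247·85.3 = 21069.1
τ̂ = Σ Nₕx̄ₕ = 60682.5.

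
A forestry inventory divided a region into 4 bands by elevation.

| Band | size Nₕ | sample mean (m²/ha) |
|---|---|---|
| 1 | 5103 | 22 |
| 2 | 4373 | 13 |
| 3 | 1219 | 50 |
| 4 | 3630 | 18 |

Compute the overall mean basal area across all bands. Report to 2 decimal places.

N = 5103 + 4373 + 1219 + 3630 = 14325.
Weight each subgroup mean by Nₕ/N and sum.
Σ Nₕx̄ₕ = 5103·22 + 4373·13 + 1219·50 + 3630·18 = 112266 + 56849 + 60950 + 65340 = 295405.
Divide by N: 295405 / 14325 = 20.6216... → 20.62.

20.62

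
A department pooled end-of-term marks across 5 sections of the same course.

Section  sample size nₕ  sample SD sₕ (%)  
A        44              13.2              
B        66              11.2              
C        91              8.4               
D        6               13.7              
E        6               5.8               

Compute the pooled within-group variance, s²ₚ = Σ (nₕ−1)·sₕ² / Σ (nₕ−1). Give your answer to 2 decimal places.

A: (44−1)·13.2² = 43·174.24 = 7492.32
B: (66−1)·11.2² = 65·125.44 = 8153.6
C: (91−1)·8.4² = 90·70.56 = 6350.4
D: (6−1)·13.7² = 5·187.69 = 938.45
E: (6−1)·5.8² = 5·33.64 = 168.2
Numerator = 23102.97; denominator = Σ(nₕ−1) = 208.
s²ₚ = 23102.97/208 = 111.0720... → 111.07.

111.07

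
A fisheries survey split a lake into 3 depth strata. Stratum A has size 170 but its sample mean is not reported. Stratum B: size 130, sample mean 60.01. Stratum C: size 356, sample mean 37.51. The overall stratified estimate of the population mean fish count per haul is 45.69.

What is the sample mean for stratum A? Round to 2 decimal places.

51.87

Σ Nₕx̄ₕ = N·μ, so 170·x̄_A = 656·45.69 − (130·60.01 + 356·37.51).
= 29972.64 − 21154.86 = 8817.78.
x̄_A = 8817.78 / 170 = 51.8693... → 51.87.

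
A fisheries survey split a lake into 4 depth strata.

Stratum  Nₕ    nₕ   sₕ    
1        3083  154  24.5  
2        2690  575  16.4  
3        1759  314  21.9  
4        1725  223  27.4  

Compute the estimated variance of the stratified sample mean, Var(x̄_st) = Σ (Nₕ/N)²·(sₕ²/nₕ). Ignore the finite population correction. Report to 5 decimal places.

0.64389

N = 9257. Term for each stratum: Wₕ²sₕ²/nₕ.
Var(x̄_st) = 0.43233259 + 0.03949880 + 0.05515054 + 0.11690523 = 0.64388715 → 0.64389.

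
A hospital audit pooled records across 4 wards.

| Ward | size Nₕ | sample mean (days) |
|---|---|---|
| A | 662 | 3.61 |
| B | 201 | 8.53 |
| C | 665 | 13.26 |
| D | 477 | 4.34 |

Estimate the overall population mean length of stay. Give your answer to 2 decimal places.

x̄_st = (Σ Nₕx̄ₕ) / (Σ Nₕ) = (662·3.61 + 201·8.53 + 665·13.26 + 477·4.34) / 2005
= 14992.43 / 2005 = 7.4775... → 7.48.

7.48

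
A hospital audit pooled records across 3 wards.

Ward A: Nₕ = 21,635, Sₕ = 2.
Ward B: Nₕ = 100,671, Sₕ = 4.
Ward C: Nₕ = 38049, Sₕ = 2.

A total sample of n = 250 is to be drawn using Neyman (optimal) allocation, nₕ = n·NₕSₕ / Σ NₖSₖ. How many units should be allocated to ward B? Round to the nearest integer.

A: NₕSₕ = 21635·2 = 43270
B: NₕSₕ = 100671·4 = 402684
C: NₕSₕ = 38049·2 = 76098
Σ NₕSₕ = 522052.
n_B = 250·402684/522052 = 192.837... → 193.

193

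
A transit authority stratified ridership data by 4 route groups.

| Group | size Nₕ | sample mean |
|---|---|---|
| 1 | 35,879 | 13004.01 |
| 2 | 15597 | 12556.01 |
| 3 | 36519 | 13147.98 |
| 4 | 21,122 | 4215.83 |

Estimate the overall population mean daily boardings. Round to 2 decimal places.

N = 109117; weights Wₕ = Nₕ/N = (0.3288, 0.1429, 0.3347, 0.1936).
x̄_st = Σ Wₕ·x̄ₕ = 0.3288·13004.01 + 0.1429·12556.01 + 0.3347·13147.98 + 0.1936·4215.83 ≈ 11287.0112...
→ 11287.01.

11287.01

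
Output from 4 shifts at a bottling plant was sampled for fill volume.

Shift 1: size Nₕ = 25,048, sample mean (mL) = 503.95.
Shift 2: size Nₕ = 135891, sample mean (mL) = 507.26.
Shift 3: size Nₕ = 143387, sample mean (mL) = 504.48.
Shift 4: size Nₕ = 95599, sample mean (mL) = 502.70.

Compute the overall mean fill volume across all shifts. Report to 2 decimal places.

504.97

N = 25048 + 135891 + 143387 + 95599 = 399925.
Weight each subgroup mean by Nₕ/N and sum.
Σ Nₕx̄ₕ = 25048·503.95 + 135891·507.26 + 143387·504.48 + 95599·502.70 = 12622939.6 + 68932068.66 + 72335873.76 + 48057617.3 = 201948499.32.
Divide by N: 201948499.32 / 399925 = 504.9659... → 504.97.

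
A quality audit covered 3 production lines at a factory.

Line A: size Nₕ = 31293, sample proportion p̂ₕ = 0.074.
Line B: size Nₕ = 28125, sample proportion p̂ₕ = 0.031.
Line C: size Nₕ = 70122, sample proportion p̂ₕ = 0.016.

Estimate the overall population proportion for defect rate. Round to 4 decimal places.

Wₕ = Nₕ/N with N = 129540: 0.2416, 0.2171, 0.5413.
p̂_st = 0.2416·0.074 + 0.2171·0.031 + 0.5413·0.016 ≈ 0.033268... → 0.0333.

0.0333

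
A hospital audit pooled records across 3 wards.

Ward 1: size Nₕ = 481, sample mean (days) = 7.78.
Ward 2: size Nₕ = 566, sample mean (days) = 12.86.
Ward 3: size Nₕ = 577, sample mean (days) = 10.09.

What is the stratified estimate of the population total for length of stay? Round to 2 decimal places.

1: 481·7.78 = 3742.18
2: 566·12.86 = 7278.76
3: 577·10.09 = 5821.93
τ̂ = Σ Nₕx̄ₕ = 16842.87.

16842.87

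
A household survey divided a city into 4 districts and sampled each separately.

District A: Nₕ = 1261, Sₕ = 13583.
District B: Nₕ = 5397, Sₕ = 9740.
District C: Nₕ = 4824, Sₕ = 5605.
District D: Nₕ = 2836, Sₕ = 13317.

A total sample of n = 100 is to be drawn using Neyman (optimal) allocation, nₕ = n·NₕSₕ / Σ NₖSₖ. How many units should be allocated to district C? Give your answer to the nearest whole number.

20

A: NₕSₕ = 1261·13583 = 17128163
B: NₕSₕ = 5397·9740 = 52566780
C: NₕSₕ = 4824·5605 = 27038520
D: NₕSₕ = 2836·13317 = 37767012
Σ NₕSₕ = 134500475.
n_C = 100·27038520/134500475 = 20.103... → 20.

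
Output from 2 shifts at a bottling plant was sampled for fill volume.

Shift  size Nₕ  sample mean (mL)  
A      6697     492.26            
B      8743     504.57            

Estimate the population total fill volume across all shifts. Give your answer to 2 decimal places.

Estimate total by summing Nₕ·x̄ₕ over strata.
6697·492.26 + 8743·504.57 = 3296665.22 + 4411455.51 = 7708120.73.

7708120.73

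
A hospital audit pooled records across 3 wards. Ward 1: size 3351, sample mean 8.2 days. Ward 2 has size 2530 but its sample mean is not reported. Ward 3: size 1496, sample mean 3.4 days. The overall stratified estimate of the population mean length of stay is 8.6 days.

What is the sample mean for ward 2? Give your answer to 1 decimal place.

Σ Nₕx̄ₕ = N·μ, so 2530·x̄_2 = 7377·8.6 − (3351·8.2 + 1496·3.4).
= 63442.2 − 32564.6 = 30877.6.
x̄_2 = 30877.6 / 2530 = 12.205... → 12.2.

12.2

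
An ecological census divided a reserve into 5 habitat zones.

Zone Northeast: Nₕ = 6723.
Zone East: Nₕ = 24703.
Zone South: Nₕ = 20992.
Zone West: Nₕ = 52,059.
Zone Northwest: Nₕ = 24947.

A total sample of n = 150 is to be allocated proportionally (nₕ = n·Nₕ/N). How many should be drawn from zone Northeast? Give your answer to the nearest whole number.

N = 6723 + 24703 + 20992 + 52059 + 24947 = 129424.
n_Northeast = 150·6723/129424 = 7.792... → 8.

8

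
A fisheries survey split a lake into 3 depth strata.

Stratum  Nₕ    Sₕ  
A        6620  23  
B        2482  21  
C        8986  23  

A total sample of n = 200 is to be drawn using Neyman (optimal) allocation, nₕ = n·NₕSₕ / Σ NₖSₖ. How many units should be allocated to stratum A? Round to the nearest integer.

A: NₕSₕ = 6620·23 = 152260
B: NₕSₕ = 2482·21 = 52122
C: NₕSₕ = 8986·23 = 206678
Σ NₕSₕ = 411060.
n_A = 200·152260/411060 = 74.082... → 74.

74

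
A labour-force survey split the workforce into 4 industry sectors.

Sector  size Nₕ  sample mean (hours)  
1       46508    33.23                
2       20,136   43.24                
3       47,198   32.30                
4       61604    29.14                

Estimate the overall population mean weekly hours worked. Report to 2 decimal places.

32.69

N = 46508 + 20136 + 47198 + 61604 = 175446.
Overall mean = Σ (Nₕ/N)·x̄ₕ — weight by population share, not a simple average.
Σ Nₕx̄ₕ = 46508·33.23 + 20136·43.24 + 47198·32.30 + 61604·29.14 = 1545460.84 + 870680.64 + 1524495.4 + 1795140.56 = 5735777.44.
Divide by N: 5735777.44 / 175446 = 32.6926... → 32.69.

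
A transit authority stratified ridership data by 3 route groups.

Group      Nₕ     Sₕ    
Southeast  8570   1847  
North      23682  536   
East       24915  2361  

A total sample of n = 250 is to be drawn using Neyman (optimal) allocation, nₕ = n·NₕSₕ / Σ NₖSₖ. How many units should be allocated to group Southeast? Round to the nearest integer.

Southeast: NₕSₕ = 8570·1847 = 15828790
North: NₕSₕ = 23682·536 = 12693552
East: NₕSₕ = 24915·2361 = 58824315
Σ NₕSₕ = 87346657.
n_Southeast = 250·15828790/87346657 = 45.305... → 45.

45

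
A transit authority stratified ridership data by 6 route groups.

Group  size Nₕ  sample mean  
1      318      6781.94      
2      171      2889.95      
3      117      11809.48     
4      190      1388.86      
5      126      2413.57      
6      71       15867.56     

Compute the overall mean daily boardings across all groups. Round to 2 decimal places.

5767.51

N = 318 + 171 + 117 + 190 + 126 + 71 = 993.
The stratified mean weights each stratum mean by its population share Nₕ/N.
Σ Nₕx̄ₕ = 318·6781.94 + 171·2889.95 + 117·11809.48 + 190·1388.86 + 126·2413.57 + 71·15867.56 = 2156656.92 + 494181.45 + 1381709.16 + 263883.4 + 304109.82 + 1126596.76 = 5727137.51.
Divide by N: 5727137.51 / 993 = 5767.5101... → 5767.51.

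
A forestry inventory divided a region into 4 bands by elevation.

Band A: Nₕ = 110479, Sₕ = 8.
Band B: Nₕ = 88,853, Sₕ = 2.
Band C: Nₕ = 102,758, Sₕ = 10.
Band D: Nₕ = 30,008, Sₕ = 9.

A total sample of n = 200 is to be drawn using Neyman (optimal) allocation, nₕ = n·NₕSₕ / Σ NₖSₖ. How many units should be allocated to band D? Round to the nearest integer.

Σ NₕSₕ = 110479·8 + 88853·2 + 102758·10 + 30008·9 = 2359190.
Share for D: 270072/2359190 = 0.11448.
n_D = 200 × 0.11448 = 22.895... → 23.

23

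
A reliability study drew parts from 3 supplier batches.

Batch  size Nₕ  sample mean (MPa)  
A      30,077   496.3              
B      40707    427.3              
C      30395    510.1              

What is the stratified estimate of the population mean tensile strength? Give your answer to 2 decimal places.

472.69

N = 30077 + 40707 + 30395 = 101179.
Weight each subgroup mean by Nₕ/N and sum.
Σ Nₕx̄ₕ = 30077·496.3 + 40707·427.3 + 30395·510.1 = 14927215.1 + 17394101.1 + 15504489.5 = 47825805.7.
Divide by N: 47825805.7 / 101179 = 472.6851... → 472.69.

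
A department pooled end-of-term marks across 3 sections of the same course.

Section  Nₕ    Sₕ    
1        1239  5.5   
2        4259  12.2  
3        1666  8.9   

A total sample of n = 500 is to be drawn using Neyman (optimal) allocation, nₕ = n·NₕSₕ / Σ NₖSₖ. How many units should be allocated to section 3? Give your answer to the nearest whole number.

1: NₕSₕ = 1239·5.5 = 6814.5
2: NₕSₕ = 4259·12.2 = 51959.8
3: NₕSₕ = 1666·8.9 = 14827.4
Σ NₕSₕ = 73601.7.
n_3 = 500·14827.4/73601.7 = 100.727... → 101.

101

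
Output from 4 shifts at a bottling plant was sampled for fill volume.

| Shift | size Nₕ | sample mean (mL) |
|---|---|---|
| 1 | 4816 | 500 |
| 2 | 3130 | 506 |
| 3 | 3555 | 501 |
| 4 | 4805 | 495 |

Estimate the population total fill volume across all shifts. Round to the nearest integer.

1: 4816·500 = 2408000
2: 3130·506 = 1583780
3: 3555·501 = 1781055
4: 4805·495 = 2378475
τ̂ = Σ Nₕx̄ₕ = 8151310.

8151310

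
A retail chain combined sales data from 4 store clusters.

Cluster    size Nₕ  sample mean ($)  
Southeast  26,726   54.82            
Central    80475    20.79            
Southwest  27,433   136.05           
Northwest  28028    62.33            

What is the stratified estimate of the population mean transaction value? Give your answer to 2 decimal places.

N = 26726 + 80475 + 27433 + 28028 = 162662.
Weight each subgroup mean by Nₕ/N and sum.
Σ Nₕx̄ₕ = 26726·54.82 + 80475·20.79 + 27433·136.05 + 28028·62.33 = 1465119.32 + 1673075.25 + 3732259.65 + 1746985.24 = 8617439.46.
Divide by N: 8617439.46 / 162662 = 52.9776... → 52.98.

52.98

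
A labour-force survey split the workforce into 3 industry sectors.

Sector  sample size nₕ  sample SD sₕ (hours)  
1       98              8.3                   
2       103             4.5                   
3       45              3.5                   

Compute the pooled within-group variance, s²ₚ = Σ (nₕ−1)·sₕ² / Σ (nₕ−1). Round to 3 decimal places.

Degrees of freedom: 97 + 102 + 44 = 243.
Σ(nₕ−1)sₕ² = 97·68.89 + 102·20.25 + 44·12.25 = 9286.83.
s²ₚ = 9286.83 / 243 = 38.21741... → 38.217.

38.217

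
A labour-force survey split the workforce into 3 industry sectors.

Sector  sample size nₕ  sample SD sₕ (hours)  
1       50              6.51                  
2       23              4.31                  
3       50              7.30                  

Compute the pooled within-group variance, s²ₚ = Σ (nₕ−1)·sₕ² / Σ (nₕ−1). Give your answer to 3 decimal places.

Degrees of freedom: 49 + 22 + 49 = 120.
Σ(nₕ−1)sₕ² = 49·42.3801 + 22·18.5761 + 49·53.29 = 5096.5091.
s²ₚ = 5096.5091 / 120 = 42.47091... → 42.471.

42.471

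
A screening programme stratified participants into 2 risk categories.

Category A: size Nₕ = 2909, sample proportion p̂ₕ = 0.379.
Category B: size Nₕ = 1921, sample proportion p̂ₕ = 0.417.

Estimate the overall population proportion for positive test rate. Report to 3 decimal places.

0.394

N = 2909 + 1921 = 4830.
Overall proportion = Σ (Nₕ/N)·p̂ₕ.
Σ Nₕp̂ₕ = 1102.511 + 801.057 = 1903.568.
1903.568 / 4830 = 0.39411... → 0.394.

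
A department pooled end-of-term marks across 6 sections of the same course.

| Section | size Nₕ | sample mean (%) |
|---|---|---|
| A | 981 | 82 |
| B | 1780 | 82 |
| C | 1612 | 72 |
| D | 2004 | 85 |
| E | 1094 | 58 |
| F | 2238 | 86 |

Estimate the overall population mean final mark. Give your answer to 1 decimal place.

79.2

x̄_st = (Σ Nₕx̄ₕ) / (Σ Nₕ) = (981·82 + 1780·82 + 1612·72 + 2004·85 + 1094·58 + 2238·86) / 9709
= 768726 / 9709 = 79.177... → 79.2.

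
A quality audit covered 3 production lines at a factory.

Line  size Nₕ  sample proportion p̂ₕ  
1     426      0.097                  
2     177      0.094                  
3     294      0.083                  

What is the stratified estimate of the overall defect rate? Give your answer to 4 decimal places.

0.0918

Wₕ = Nₕ/N with N = 897: 0.4749, 0.1973, 0.3278.
p̂_st = 0.4749·0.097 + 0.1973·0.094 + 0.3278·0.083 ≈ 0.091819... → 0.0918.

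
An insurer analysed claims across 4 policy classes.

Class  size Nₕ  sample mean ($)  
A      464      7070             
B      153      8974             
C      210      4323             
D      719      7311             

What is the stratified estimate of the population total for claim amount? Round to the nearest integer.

10817941

Estimate total by summing Nₕ·x̄ₕ over strata.
464·7070 + 153·8974 + 210·4323 + 719·7311 = 3280480 + 1373022 + 907830 + 5256609 = 10817941.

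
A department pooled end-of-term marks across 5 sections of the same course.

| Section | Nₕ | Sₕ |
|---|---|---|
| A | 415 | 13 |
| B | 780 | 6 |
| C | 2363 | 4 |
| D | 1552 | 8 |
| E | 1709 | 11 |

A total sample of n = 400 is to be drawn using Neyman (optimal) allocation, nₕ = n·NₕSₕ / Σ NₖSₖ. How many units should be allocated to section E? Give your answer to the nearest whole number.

148

A: NₕSₕ = 415·13 = 5395
B: NₕSₕ = 780·6 = 4680
C: NₕSₕ = 2363·4 = 9452
D: NₕSₕ = 1552·8 = 12416
E: NₕSₕ = 1709·11 = 18799
Σ NₕSₕ = 50742.
n_E = 400·18799/50742 = 148.193... → 148.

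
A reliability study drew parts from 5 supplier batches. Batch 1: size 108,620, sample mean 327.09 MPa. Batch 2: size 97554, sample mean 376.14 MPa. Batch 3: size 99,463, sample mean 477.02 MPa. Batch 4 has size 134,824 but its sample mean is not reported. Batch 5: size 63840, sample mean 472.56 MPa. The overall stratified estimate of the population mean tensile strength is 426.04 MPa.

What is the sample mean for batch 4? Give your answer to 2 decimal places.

Σ Nₕx̄ₕ = N·μ, so 134824·x̄_4 = 504301·426.04 − (108620·327.09 + 97554·376.14 + 99463·477.02 + 63840·472.56).
= 214852398.04 − 149836548.02 = 65015850.02.
x̄_4 = 65015850.02 / 134824 = 482.2276... → 482.23.

482.23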